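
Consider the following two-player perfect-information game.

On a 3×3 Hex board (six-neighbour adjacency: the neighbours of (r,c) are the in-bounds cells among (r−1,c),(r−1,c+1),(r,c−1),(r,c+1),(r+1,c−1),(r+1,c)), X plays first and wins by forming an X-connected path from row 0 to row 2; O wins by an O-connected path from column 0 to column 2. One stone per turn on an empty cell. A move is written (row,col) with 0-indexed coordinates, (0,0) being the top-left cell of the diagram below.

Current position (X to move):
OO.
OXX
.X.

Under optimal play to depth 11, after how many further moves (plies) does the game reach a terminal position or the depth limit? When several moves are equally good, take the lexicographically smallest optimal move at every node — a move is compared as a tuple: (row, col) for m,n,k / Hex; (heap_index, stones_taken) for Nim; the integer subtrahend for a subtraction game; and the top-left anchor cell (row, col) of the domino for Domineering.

p1 X@[OO./OXX/.X.]: (0,2)[OOX/OXX/.X.]+1* (2,0)[OO./OXX/XX.]-1 (2,2)[OO./OXX/.XX]-1
p2 O@[OOX/OXX/.X.] terminal -1; root [OO./OXX/.X.] d11

PV length from [OO./OXX/.X.]: 1 ply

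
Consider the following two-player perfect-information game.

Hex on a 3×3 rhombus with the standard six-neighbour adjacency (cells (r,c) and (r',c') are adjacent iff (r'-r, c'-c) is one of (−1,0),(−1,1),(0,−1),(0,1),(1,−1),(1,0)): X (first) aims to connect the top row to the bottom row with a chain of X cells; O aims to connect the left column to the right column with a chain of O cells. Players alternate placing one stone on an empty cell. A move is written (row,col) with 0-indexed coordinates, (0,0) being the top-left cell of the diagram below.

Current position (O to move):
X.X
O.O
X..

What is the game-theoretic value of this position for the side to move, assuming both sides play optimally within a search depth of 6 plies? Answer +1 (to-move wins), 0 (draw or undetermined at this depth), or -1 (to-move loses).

value(X.X/O.O/X.., O) = +1

p1 O@[X.X/O.O/X..]: (0,1)[XOX/O.O/X..]-1 (1,1)[X.X/OOO/X..]+1* (2,1)[X.X/O.O/XO.]-1 (2,2)[X.X/O.O/X.O]-1
p2 X@[X.X/OOO/X..] terminal -1; root [X.X/O.O/X..] d6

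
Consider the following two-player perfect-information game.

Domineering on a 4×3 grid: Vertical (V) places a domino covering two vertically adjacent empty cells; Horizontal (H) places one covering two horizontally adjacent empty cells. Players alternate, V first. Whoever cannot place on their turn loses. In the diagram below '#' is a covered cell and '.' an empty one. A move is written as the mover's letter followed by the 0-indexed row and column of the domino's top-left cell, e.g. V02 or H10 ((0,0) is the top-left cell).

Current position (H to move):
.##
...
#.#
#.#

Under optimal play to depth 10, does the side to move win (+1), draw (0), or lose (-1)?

[.##/.../#.#/#.#] H move#1: H10:-1/.##/##./#.#/#.#*, H11:-1/.##/.##/#.#/#.#
[.##/##./#.#/#.#] V move#2: V21:+1/.##/##./###/###*
[.##/##./###/###] end (terminal -1, H#3); searched .##/.../#.#/#.# to 10

value(.##/.../#.#/#.#, H) = -1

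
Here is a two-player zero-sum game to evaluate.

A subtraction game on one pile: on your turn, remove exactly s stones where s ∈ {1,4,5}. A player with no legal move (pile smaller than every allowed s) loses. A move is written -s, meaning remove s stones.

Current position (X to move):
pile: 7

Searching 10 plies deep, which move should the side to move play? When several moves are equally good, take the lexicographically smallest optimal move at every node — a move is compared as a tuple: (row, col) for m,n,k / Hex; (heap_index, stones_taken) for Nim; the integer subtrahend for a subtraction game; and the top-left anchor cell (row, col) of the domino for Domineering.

[7] X move#1: -1:-1/6, -4:-1/3, -5:+1/2*
[2] O move#2: -1:-1/1*
[1] X move#3: -1:+1/0*
[0] end (terminal -1, O#4); searched 7 to 10

X's best at [7]: -5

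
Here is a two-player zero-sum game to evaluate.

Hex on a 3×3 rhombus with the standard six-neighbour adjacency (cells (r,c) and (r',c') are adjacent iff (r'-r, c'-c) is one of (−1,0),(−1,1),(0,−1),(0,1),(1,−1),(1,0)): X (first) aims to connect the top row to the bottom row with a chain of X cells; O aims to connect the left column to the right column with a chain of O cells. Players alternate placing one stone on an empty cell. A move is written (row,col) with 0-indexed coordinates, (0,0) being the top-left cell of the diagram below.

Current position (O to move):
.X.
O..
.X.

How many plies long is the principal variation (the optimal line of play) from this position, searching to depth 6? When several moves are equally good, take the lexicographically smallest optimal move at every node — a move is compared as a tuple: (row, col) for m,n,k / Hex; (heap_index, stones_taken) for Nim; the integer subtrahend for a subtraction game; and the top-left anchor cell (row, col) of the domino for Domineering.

p1 O@[.X./O../.X.]: (0,0)[OX./O../.X.]-1 (0,2)[.XO/O../.X.]-1 (1,1)[.X./OO./.X.]+1* (1,2)[.X./O.O/.X.]-1 (2,0)[.X./O../OX.]-1 (2,2)[.X./O../.XO]-1
p2 X@[.X./OO./.X.]: (0,0)[XX./OO./.X.]-1* (0,2)[.XX/OO./.X.]-1 (1,2)[.X./OOX/.X.]-1 (2,0)[.X./OO./XX.]-1 (2,2)[.X./OO./.XX]-1
p3 O@[XX./OO./.X.]: (0,2)[XXO/OO./.X.]+1* (1,2)[XX./OOO/.X.]+1 (2,0)[XX./OO./OX.]+1 (2,2)[XX./OO./.XO]+1
p4 X@[XXO/OO./.X.] terminal -1; root [.X./O../.X.] d6

PV length from [.X./O../.X.]: 3 plies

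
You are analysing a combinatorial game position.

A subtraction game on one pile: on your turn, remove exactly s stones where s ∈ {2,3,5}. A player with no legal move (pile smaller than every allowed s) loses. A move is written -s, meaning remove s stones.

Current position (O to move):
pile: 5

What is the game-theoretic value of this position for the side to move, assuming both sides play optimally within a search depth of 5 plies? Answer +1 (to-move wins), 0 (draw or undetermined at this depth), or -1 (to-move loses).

[5] O move#1: -2:-1/3, -3:-1/2, -5:+1/0*
[0] end (terminal -1, X#2); searched 5 to 5

value(5, O) = +1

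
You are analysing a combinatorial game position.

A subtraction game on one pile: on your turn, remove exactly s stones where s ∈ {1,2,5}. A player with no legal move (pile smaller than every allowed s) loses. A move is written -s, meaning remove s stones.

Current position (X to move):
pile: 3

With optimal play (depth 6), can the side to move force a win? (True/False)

ply 1, X at 3 | -1=-1→2*; -2=-1→1
ply 2, O at 2 | -1=-1→1; -2=+1→0*
ply 3: 0 is terminal -1 (X); from 3 depth 6

X winning at [3]: False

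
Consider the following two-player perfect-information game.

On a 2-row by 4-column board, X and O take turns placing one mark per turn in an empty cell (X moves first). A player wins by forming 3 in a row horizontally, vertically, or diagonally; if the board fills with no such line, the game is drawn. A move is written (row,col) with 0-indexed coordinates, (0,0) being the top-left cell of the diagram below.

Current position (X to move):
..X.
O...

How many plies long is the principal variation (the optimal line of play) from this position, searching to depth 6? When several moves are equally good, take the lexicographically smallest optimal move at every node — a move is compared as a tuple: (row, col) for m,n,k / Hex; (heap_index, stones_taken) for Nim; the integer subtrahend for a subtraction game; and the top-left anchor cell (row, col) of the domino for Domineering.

[..X./O...] X move#1: (0,0):+0/X.X./O..., (0,1):+1/.XX./O...*, (0,3):+0/..XX/O..., (1,1):+0/..X./OX.., (1,2):+0/..X./O.X., (1,3):+0/..X./O..X
[.XX./O...] O move#2: (0,0):-1/OXX./O...*, (0,3):-1/.XXO/O..., (1,1):-1/.XX./OO.., (1,2):-1/.XX./O.O., (1,3):-1/.XX./O..O
[OXX./O...] X move#3: (0,3):+1/OXXX/O...*, (1,1):+0/OXX./OX.., (1,2):+0/OXX./O.X., (1,3):+0/OXX./O..X
[OXXX/O...] end (terminal -1, O#4); searched ..X./O... to 6

PV length from [..X./O...]: 3 plies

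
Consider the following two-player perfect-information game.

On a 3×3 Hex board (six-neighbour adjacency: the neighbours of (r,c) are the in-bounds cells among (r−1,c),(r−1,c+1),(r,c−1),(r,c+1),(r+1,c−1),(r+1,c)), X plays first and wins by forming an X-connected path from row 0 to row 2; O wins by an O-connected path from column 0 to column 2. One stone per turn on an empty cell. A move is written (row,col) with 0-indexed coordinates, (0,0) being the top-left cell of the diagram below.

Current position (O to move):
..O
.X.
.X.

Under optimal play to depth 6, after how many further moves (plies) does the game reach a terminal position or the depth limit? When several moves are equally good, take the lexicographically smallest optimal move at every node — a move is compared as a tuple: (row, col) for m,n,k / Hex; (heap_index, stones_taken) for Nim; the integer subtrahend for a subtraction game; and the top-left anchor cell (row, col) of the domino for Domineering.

ply 1, O at ..O/.X./.X. | (0,0)=-1→O.O/.X./.X.; (0,1)=+1→.OO/.X./.X.*; (1,0)=-1→..O/OX./.X.; (1,2)=-1→..O/.XO/.X.; (2,0)=-1→..O/.X./OX.; (2,2)=-1→..O/.X./.XO
ply 2, X at .OO/.X./.X. | (0,0)=-1→XOO/.X./.X.*; (1,0)=-1→.OO/XX./.X.; (1,2)=-1→.OO/.XX/.X.; (2,0)=-1→.OO/.X./XX.; (2,2)=-1→.OO/.X./.XX
ply 3, O at XOO/.X./.X. | (1,0)=+1→XOO/OX./.X.*; (1,2)=-1→XOO/.XO/.X.; (2,0)=-1→XOO/.X./OX.; (2,2)=-1→XOO/.X./.XO
ply 4: XOO/OX./.X. is terminal -1 (X); from ..O/.X./.X. depth 6

PV length from [..O/.X./.X.]: 3 plies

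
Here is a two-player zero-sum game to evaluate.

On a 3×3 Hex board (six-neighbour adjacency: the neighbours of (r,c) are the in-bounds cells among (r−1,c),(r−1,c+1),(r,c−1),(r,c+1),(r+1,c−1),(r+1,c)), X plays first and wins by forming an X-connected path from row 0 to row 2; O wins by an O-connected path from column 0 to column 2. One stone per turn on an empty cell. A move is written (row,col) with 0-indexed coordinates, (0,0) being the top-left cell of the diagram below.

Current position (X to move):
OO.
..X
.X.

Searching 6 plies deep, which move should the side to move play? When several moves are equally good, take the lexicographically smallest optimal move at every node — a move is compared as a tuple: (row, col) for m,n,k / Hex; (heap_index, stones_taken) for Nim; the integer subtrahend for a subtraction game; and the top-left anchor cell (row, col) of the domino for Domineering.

ply 1, X at OO./..X/.X. | (0,2)=+1→OOX/..X/.X.*; (1,0)=-1→OO./X.X/.X.; (1,1)=-1→OO./.XX/.X.; (2,0)=-1→OO./..X/XX.; (2,2)=-1→OO./..X/.XX
ply 2: OOX/..X/.X. is terminal -1 (O); from OO./..X/.X. depth 6

X's best at [OO./..X/.X.]: (0,2)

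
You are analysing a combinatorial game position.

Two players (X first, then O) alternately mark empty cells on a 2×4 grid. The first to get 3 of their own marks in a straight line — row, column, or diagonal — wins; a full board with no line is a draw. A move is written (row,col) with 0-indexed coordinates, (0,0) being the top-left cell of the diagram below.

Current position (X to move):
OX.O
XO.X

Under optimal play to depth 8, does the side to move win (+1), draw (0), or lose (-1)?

value(OX.O/XO.X, X) = 0

[OX.O/XO.X] X move#1: (0,2):+0/OXXO/XO.X*, (1,2):+0/OX.O/XOXX
[OXXO/XO.X] O move#2: (1,2):+0/OXXO/XOOX*
[OXXO/XOOX] end (terminal +0, X#3); searched OX.O/XO.X to 8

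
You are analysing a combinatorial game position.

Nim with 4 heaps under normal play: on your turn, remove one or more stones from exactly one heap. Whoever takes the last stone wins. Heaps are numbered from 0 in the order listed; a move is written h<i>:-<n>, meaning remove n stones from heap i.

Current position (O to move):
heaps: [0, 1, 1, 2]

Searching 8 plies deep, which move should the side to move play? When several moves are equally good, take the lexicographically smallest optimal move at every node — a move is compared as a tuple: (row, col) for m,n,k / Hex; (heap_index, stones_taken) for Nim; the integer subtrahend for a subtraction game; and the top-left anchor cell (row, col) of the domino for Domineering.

O's best at [(0,1,1,2)]: h3:-2

[(0,1,1,2)] O move#1: h1:-1:-1/(0,0,1,2), h2:-1:-1/(0,1,0,2), h3:-1:-1/(0,1,1,1), h3:-2:+1/(0,1,1,0)*
[(0,1,1,0)] X move#2: h1:-1:-1/(0,0,1,0)*, h2:-1:-1/(0,1,0,0)
[(0,0,1,0)] O move#3: h2:-1:+1/(0,0,0,0)*
[(0,0,0,0)] end (terminal -1, X#4); searched (0,1,1,2) to 8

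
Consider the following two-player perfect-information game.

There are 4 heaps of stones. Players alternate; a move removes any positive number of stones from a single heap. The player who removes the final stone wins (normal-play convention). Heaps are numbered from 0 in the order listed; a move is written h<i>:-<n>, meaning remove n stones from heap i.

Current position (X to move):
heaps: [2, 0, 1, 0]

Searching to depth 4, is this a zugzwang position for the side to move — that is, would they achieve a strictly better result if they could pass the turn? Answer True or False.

zugzwang((2,0,1,0), X) = False

p1 X@[(2,0,1,0)]: h0:-1[(1,0,1,0)]+1* h0:-2[(0,0,1,0)]-1 h2:-1[(2,0,0,0)]-1
p2 O@[(1,0,1,0)]: h0:-1[(0,0,1,0)]-1* h2:-1[(1,0,0,0)]-1
p3 X@[(0,0,1,0)]: h2:-1[(0,0,0,0)]+1*
p4 O@[(0,0,0,0)] terminal -1; root [(2,0,1,0)] d4
if X skipped the turn, O would face:
~ p1 O@[(2,0,1,0)]: h0:-1[(1,0,1,0)]+1* h0:-2[(0,0,1,0)]-1 h2:-1[(2,0,0,0)]-1
~ p2 X@[(1,0,1,0)]: h0:-1[(0,0,1,0)]-1* h2:-1[(1,0,0,0)]-1
~ p3 O@[(0,0,1,0)]: h2:-1[(0,0,0,0)]+1*
~ p4 X@[(0,0,0,0)] terminal -1; root [(2,0,1,0)] d4
compare (X): move=+1 vs pass=-1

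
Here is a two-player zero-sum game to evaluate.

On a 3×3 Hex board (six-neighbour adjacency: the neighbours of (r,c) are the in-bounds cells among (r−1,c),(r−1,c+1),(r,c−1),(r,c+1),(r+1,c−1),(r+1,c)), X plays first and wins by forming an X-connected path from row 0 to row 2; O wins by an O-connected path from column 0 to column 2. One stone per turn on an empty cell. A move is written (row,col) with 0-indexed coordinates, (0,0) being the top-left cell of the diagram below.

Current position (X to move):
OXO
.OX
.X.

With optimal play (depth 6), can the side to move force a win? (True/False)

[OXO/.OX/.X.] X move#1: (1,0):-1/OXO/XOX/.X.*, (2,0):-1/OXO/.OX/XX., (2,2):-1/OXO/.OX/.XX
[OXO/XOX/.X.] O move#2: (2,0):+1/OXO/XOX/OX.*, (2,2):-1/OXO/XOX/.XO
[OXO/XOX/OX.] end (terminal -1, X#3); searched OXO/.OX/.X. to 6

X winning at [OXO/.OX/.X.]: False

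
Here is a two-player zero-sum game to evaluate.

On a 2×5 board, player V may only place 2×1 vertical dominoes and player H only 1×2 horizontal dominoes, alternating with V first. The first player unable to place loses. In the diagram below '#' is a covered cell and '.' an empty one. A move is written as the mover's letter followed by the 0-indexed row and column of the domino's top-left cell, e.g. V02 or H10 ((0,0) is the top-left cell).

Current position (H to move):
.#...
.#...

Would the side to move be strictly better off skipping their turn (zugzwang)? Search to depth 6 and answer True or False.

ply 1, H at .#.../.#... | H02=-1→.###./.#...*; H03=-1→.#.##/.#...; H12=-1→.#.../.###.; H13=-1→.#.../.#.##
ply 2, V at .###./.#... | V00=-1→####./##...; V04=+1→.####/.#..#*
ply 3, H at .####/.#..# | H12=-1→.####/.####*
ply 4, V at .####/.#### | V00=+1→#####/#####*
ply 5: #####/##### is terminal -1 (H); from .#.../.#... depth 6
if H skipped the turn, V would face:
~ ply 1, V at .#.../.#... | V00=-1→##.../##...; V02=-1→.##../.##..; V03=+1→.#.#./.#.#.*; V04=-1→.#..#/.#..#
~ ply 2: .#.#./.#.#. is terminal -1 (H); from .#.../.#... depth 6
compare (H): move=-1 vs pass=-1

zugzwang(.#.../.#..., H) = False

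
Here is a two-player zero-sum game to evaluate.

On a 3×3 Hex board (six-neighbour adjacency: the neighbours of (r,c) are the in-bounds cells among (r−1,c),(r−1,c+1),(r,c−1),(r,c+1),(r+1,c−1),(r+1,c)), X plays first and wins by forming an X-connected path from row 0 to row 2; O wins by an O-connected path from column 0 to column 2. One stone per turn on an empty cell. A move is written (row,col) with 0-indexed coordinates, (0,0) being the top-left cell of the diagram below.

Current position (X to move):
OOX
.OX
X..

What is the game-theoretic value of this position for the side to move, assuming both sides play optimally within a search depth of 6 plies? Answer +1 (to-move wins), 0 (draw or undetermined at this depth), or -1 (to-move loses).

ply 1, X at OOX/.OX/X.. | (1,0)=+1→OOX/XOX/X..*; (2,1)=+1→OOX/.OX/XX.; (2,2)=+1→OOX/.OX/X.X
ply 2, O at OOX/XOX/X.. | (2,1)=-1→OOX/XOX/XO.*; (2,2)=-1→OOX/XOX/X.O
ply 3, X at OOX/XOX/XO. | (2,2)=+1→OOX/XOX/XOX*
ply 4: OOX/XOX/XOX is terminal -1 (O); from OOX/.OX/X.. depth 6

value(OOX/.OX/X.., X) = +1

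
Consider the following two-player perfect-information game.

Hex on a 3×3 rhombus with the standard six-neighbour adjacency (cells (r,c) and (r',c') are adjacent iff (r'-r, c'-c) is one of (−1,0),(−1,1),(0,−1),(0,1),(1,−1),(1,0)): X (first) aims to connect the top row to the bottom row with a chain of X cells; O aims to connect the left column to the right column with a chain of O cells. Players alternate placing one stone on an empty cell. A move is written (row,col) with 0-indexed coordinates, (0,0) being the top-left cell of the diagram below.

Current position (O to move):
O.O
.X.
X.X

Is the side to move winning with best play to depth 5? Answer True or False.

ply 1, O at O.O/.X./X.X | (0,1)=+1→OOO/.X./X.X*; (1,0)=-1→O.O/OX./X.X; (1,2)=-1→O.O/.XO/X.X; (2,1)=-1→O.O/.X./XOX
ply 2: OOO/.X./X.X is terminal -1 (X); from O.O/.X./X.X depth 5

O winning at [O.O/.X./X.X]: True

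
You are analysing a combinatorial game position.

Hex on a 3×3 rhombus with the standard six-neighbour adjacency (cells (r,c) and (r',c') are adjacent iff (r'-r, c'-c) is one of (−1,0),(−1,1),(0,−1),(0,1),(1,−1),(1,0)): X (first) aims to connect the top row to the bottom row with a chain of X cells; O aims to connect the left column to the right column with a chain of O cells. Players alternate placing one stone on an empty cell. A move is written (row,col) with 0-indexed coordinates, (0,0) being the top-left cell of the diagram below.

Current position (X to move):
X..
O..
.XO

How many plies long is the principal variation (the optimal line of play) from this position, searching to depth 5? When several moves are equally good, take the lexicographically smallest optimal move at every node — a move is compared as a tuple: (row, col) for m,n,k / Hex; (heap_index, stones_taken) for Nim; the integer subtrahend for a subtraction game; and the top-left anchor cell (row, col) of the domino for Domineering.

p1 X@[X../O../.XO]: (0,1)[XX./O../.XO]-1 (0,2)[X.X/O../.XO]+1* (1,1)[X../OX./.XO]+1 (1,2)[X../O.X/.XO]-1 (2,0)[X../O../XXO]-1
p2 O@[X.X/O../.XO]: (0,1)[XOX/O../.XO]-1* (1,1)[X.X/OO./.XO]-1 (1,2)[X.X/O.O/.XO]-1 (2,0)[X.X/O../OXO]-1
p3 X@[XOX/O../.XO]: (1,1)[XOX/OX./.XO]+1* (1,2)[XOX/O.X/.XO]+1 (2,0)[XOX/O../XXO]+1
p4 O@[XOX/OX./.XO] terminal -1; root [X../O../.XO] d5

PV length from [X../O../.XO]: 3 plies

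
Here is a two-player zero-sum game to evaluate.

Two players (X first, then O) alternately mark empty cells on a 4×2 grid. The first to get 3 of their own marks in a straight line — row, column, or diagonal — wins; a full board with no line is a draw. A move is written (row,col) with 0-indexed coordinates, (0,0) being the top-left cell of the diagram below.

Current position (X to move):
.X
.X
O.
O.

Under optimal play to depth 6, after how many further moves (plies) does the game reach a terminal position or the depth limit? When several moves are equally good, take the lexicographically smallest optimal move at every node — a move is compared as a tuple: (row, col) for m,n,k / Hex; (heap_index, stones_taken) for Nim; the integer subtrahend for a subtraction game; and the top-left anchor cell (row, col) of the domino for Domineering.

ply 1, X at .X/.X/O./O. | (0,0)=-1→XX/.X/O./O.; (1,0)=+0→.X/XX/O./O.; (2,1)=+1→.X/.X/OX/O.*; (3,1)=-1→.X/.X/O./OX
ply 2: .X/.X/OX/O. is terminal -1 (O); from .X/.X/O./O. depth 6

PV length from [.X/.X/O./O.]: 1 ply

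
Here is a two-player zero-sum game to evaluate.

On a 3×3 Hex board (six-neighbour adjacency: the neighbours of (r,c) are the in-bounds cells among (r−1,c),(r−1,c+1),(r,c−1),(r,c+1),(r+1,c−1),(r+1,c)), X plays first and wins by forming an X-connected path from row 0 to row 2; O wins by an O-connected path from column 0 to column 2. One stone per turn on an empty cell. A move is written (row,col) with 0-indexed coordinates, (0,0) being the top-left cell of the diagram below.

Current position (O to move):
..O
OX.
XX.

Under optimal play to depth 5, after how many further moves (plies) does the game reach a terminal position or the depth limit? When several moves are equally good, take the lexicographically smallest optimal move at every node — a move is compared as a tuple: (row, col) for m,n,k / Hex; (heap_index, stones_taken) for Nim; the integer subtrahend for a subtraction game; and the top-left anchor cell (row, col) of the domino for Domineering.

p1 O@[..O/OX./XX.]: (0,0)[O.O/OX./XX.]-1 (0,1)[.OO/OX./XX.]+1* (1,2)[..O/OXO/XX.]-1 (2,2)[..O/OX./XXO]-1
p2 X@[.OO/OX./XX.] terminal -1; root [..O/OX./XX.] d5

PV length from [..O/OX./XX.]: 1 ply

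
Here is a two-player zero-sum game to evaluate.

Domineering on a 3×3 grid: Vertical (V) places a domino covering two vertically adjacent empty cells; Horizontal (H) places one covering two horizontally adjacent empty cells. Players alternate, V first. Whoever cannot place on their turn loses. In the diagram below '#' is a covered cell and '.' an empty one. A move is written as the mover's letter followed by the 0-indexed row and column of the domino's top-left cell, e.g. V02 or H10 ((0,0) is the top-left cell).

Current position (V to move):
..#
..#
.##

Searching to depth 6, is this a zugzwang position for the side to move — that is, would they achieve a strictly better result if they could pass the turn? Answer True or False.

zugzwang(..#/..#/.##, V) = False

p1 V@[..#/..#/.##]: V00[#.#/#.#/.##]+1* V01[.##/.##/.##]+1 V10[..#/#.#/###]-1
p2 H@[#.#/#.#/.##] terminal -1; root [..#/..#/.##] d6
suppose V passes — search the same position with H to move:
pass> p1 H@[..#/..#/.##]: H00[###/..#/.##]-1 H10[..#/###/.##]+1*
pass> p2 V@[..#/###/.##] terminal -1; root [..#/..#/.##] d6
for V: play +1, pass -1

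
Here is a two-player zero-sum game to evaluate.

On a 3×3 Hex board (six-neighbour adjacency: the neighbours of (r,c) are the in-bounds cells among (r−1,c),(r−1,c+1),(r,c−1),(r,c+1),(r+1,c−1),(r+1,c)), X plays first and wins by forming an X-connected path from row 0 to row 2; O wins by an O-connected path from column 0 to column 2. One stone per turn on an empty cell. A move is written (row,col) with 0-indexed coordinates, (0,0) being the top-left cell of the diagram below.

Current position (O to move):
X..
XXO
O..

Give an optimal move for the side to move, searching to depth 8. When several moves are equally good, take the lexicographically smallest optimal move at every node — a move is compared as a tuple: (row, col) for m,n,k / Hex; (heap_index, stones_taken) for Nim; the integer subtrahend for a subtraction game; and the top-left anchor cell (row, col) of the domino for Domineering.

O's best at [X../XXO/O..]: (2,1)

p1 O@[X../XXO/O..]: (0,1)[XO./XXO/O..]-1 (0,2)[X.O/XXO/O..]-1 (2,1)[X../XXO/OO.]+1* (2,2)[X../XXO/O.O]-1
p2 X@[X../XXO/OO.] terminal -1; root [X../XXO/O..] d8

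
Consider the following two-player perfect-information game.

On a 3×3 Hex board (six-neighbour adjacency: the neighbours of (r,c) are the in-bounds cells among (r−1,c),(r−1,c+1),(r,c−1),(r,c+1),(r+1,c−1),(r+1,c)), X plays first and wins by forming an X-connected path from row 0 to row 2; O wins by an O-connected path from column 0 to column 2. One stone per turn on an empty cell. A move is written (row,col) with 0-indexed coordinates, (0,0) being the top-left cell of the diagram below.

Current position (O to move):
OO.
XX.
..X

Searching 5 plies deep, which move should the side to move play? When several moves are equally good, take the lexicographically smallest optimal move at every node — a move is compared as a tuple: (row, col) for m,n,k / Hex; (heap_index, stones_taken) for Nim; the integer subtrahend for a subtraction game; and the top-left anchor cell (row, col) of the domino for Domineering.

p1 O@[OO./XX./..X]: (0,2)[OOO/XX./..X]+1* (1,2)[OO./XXO/..X]-1 (2,0)[OO./XX./O.X]-1 (2,1)[OO./XX./.OX]-1
p2 X@[OOO/XX./..X] terminal -1; root [OO./XX./..X] d5

O's best at [OO./XX./..X]: (0,2)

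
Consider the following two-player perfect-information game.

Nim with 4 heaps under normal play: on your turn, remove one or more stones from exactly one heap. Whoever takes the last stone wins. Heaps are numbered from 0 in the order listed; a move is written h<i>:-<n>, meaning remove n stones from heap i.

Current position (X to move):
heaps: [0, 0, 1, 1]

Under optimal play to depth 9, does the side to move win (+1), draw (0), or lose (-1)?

value((0,0,1,1), X) = -1

p1 X@[(0,0,1,1)]: h2:-1[(0,0,0,1)]-1* h3:-1[(0,0,1,0)]-1
p2 O@[(0,0,0,1)]: h3:-1[(0,0,0,0)]+1*
p3 X@[(0,0,0,0)] terminal -1; root [(0,0,1,1)] d9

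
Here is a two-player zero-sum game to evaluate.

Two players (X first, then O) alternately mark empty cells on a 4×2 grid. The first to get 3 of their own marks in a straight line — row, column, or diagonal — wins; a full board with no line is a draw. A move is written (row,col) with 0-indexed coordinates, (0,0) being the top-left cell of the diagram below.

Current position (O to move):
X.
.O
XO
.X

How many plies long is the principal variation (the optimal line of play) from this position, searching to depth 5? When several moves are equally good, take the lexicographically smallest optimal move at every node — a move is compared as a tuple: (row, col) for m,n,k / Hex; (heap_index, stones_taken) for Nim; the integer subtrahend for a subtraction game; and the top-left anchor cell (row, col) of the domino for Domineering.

[X./.O/XO/.X] O move#1: (0,1):+1/XO/.O/XO/.X*, (1,0):+0/X./OO/XO/.X, (3,0):-1/X./.O/XO/OX
[XO/.O/XO/.X] end (terminal -1, X#2); searched X./.O/XO/.X to 5

PV length from [X./.O/XO/.X]: 1 ply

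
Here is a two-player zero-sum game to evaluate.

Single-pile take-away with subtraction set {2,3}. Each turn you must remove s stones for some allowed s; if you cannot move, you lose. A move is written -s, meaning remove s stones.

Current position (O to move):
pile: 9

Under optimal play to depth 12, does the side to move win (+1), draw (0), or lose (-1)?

p1 O@[9]: -2[7]-1 -3[6]+1*
p2 X@[6]: -2[4]-1* -3[3]-1
p3 O@[4]: -2[2]-1 -3[1]+1*
p4 X@[1] terminal -1; root [9] d12

value(9, O) = +1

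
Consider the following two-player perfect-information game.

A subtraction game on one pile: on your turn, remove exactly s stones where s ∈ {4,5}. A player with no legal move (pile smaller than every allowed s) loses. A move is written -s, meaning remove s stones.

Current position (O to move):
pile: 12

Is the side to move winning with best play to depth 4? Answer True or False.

[12] O move#1: -4:-1/8*, -5:-1/7
[8] X move#2: -4:-1/4, -5:+1/3*
[3] end (terminal -1, O#3); searched 12 to 4

O winning at [12]: False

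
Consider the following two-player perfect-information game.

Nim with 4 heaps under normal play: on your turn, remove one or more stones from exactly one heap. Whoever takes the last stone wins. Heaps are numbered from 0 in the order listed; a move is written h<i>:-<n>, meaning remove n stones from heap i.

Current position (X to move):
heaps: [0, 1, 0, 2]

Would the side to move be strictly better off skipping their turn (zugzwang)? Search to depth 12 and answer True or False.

zugzwang((0,1,0,2), X) = False

ply 1, X at (0,1,0,2) | h1:-1=-1→(0,0,0,2); h3:-1=+1→(0,1,0,1)*; h3:-2=-1→(0,1,0,0)
ply 2, O at (0,1,0,1) | h1:-1=-1→(0,0,0,1)*; h3:-1=-1→(0,1,0,0)
ply 3, X at (0,0,0,1) | h3:-1=+1→(0,0,0,0)*
ply 4: (0,0,0,0) is terminal -1 (O); from (0,1,0,2) depth 12
pass branch (O moves first from the same position):
  | ply 1, O at (0,1,0,2) | h1:-1=-1→(0,0,0,2); h3:-1=+1→(0,1,0,1)*; h3:-2=-1→(0,1,0,0)
  | ply 2, X at (0,1,0,1) | h1:-1=-1→(0,0,0,1)*; h3:-1=-1→(0,1,0,0)
  | ply 3, O at (0,0,0,1) | h3:-1=+1→(0,0,0,0)*
  | ply 4: (0,0,0,0) is terminal -1 (X); from (0,1,0,2) depth 12
X moving scores +1; X passing scores -1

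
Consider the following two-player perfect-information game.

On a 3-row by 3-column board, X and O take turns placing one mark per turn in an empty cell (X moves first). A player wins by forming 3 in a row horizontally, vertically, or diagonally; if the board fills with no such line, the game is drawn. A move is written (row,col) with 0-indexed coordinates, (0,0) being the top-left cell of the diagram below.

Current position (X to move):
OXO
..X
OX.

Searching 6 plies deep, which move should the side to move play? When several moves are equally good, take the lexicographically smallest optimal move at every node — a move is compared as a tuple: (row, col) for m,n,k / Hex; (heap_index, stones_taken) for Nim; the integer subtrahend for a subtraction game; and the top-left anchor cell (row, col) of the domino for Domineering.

X's best at [OXO/..X/OX.]: (1,1)

p1 X@[OXO/..X/OX.]: (1,0)[OXO/X.X/OX.]-1 (1,1)[OXO/.XX/OX.]+1* (2,2)[OXO/..X/OXX]-1
p2 O@[OXO/.XX/OX.] terminal -1; root [OXO/..X/OX.] d6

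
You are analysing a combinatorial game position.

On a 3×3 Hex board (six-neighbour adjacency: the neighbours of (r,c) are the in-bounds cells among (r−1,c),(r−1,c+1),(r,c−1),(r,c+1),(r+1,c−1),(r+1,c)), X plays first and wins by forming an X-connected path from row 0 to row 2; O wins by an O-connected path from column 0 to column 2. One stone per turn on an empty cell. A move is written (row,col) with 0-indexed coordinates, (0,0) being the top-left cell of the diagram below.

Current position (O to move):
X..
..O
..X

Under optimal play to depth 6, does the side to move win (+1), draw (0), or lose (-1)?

ply 1, O at X../..O/..X | (0,1)=-1→XO./..O/..X; (0,2)=-1→X.O/..O/..X; (1,0)=-1→X../O.O/..X; (1,1)=+1→X../.OO/..X*; (2,0)=+1→X../..O/O.X; (2,1)=-1→X../..O/.OX
ply 2, X at X../.OO/..X | (0,1)=-1→XX./.OO/..X*; (0,2)=-1→X.X/.OO/..X; (1,0)=-1→X../XOO/..X; (2,0)=-1→X../.OO/X.X; (2,1)=-1→X../.OO/.XX
ply 3, O at XX./.OO/..X | (0,2)=+1→XXO/.OO/..X*; (1,0)=+1→XX./OOO/..X; (2,0)=+1→XX./.OO/O.X; (2,1)=+1→XX./.OO/.OX
ply 4, X at XXO/.OO/..X | (1,0)=-1→XXO/XOO/..X*; (2,0)=-1→XXO/.OO/X.X; (2,1)=-1→XXO/.OO/.XX
ply 5, O at XXO/XOO/..X | (2,0)=+1→XXO/XOO/O.X*; (2,1)=-1→XXO/XOO/.OX
ply 6: XXO/XOO/O.X is terminal -1 (X); from X../..O/..X depth 6

value(X../..O/..X, O) = +1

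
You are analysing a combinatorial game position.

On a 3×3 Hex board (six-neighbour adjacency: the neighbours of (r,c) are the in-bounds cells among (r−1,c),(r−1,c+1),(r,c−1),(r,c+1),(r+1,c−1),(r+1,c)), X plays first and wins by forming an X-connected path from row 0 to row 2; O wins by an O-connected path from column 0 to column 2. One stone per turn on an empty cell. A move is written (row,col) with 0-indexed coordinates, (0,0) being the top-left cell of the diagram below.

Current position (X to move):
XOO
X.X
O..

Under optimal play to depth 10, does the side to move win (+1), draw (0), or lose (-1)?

value(XOO/X.X/O.., X) = +1

ply 1, X at XOO/X.X/O.. | (1,1)=+1→XOO/XXX/O..*; (2,1)=-1→XOO/X.X/OX.; (2,2)=-1→XOO/X.X/O.X
ply 2, O at XOO/XXX/O.. | (2,1)=-1→XOO/XXX/OO.*; (2,2)=-1→XOO/XXX/O.O
ply 3, X at XOO/XXX/OO. | (2,2)=+1→XOO/XXX/OOX*
ply 4: XOO/XXX/OOX is terminal -1 (O); from XOO/X.X/O.. depth 10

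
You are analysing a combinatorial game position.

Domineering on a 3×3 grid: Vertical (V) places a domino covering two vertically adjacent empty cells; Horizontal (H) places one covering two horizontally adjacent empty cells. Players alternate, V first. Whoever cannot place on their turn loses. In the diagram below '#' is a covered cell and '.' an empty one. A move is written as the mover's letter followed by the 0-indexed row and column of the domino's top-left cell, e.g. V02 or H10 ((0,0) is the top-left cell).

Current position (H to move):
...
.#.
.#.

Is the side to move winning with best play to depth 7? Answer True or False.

p1 H@[.../.#./.#.]: H00[##./.#./.#.]-1* H01[.##/.#./.#.]-1
p2 V@[##./.#./.#.]: V02[###/.##/.#.]+1* V10[##./##./##.]+1 V12[##./.##/.##]+1
p3 H@[###/.##/.#.] terminal -1; root [.../.#./.#.] d7

H winning at [.../.#./.#.]: False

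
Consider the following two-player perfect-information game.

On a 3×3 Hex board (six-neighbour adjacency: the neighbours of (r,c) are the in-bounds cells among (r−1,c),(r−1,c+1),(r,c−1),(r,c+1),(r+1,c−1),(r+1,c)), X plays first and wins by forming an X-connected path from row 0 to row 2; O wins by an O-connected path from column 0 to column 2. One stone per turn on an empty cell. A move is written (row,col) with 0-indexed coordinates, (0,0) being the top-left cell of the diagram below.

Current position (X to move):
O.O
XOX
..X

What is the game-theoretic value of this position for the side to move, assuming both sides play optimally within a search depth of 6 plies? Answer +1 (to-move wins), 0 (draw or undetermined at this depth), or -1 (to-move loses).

value(O.O/XOX/..X, X) = -1

p1 X@[O.O/XOX/..X]: (0,1)[OXO/XOX/..X]-1* (2,0)[O.O/XOX/X.X]-1 (2,1)[O.O/XOX/.XX]-1
p2 O@[OXO/XOX/..X]: (2,0)[OXO/XOX/O.X]+1* (2,1)[OXO/XOX/.OX]-1
p3 X@[OXO/XOX/O.X] terminal -1; root [O.O/XOX/..X] d6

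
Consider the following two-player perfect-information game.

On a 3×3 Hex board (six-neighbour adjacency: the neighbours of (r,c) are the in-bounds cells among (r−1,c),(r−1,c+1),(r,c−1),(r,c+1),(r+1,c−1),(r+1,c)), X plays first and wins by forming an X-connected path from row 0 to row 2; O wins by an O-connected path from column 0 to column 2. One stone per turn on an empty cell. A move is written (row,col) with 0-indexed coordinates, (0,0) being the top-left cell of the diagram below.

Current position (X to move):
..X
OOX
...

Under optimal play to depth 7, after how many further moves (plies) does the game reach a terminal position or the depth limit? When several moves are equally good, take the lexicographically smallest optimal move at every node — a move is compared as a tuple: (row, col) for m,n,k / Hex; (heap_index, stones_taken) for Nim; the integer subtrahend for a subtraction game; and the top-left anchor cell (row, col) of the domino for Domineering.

PV length from [..X/OOX/...]: 5 plies

p1 X@[..X/OOX/...]: (0,0)[X.X/OOX/...]+1* (0,1)[.XX/OOX/...]+1 (2,0)[..X/OOX/X..]+1 (2,1)[..X/OOX/.X.]+1 (2,2)[..X/OOX/..X]+1
p2 O@[X.X/OOX/...]: (0,1)[XOX/OOX/...]-1* (2,0)[X.X/OOX/O..]-1 (2,1)[X.X/OOX/.O.]-1 (2,2)[X.X/OOX/..O]-1
p3 X@[XOX/OOX/...]: (2,0)[XOX/OOX/X..]+1* (2,1)[XOX/OOX/.X.]+1 (2,2)[XOX/OOX/..X]+1
p4 O@[XOX/OOX/X..]: (2,1)[XOX/OOX/XO.]-1* (2,2)[XOX/OOX/X.O]-1
p5 X@[XOX/OOX/XO.]: (2,2)[XOX/OOX/XOX]+1*
p6 O@[XOX/OOX/XOX] terminal -1; root [..X/OOX/...] d7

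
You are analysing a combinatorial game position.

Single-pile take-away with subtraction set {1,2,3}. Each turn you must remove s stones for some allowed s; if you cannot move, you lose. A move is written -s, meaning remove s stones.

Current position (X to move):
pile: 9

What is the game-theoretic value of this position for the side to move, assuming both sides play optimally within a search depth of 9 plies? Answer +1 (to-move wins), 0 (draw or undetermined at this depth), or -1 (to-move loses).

value(9, X) = +1

ply 1, X at 9 | -1=+1→8*; -2=-1→7; -3=-1→6
ply 2, O at 8 | -1=-1→7*; -2=-1→6; -3=-1→5
ply 3, X at 7 | -1=-1→6; -2=-1→5; -3=+1→4*
ply 4, O at 4 | -1=-1→3*; -2=-1→2; -3=-1→1
ply 5, X at 3 | -1=-1→2; -2=-1→1; -3=+1→0*
ply 6: 0 is terminal -1 (O); from 9 depth 9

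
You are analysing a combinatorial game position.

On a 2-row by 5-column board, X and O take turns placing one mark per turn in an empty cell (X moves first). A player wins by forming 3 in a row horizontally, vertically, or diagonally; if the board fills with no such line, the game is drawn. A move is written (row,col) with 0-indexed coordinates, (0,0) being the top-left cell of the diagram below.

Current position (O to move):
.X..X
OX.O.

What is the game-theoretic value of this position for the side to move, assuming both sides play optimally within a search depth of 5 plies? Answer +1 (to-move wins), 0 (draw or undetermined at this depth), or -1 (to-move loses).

value(.X..X/OX.O., O) = 0

p1 O@[.X..X/OX.O.]: (0,0)[OX..X/OX.O.]+0* (0,2)[.XO.X/OX.O.]+0 (0,3)[.X.OX/OX.O.]+0 (1,2)[.X..X/OXOO.]+0 (1,4)[.X..X/OX.OO]+0
p2 X@[OX..X/OX.O.]: (0,2)[OXX.X/OX.O.]+0* (0,3)[OX.XX/OX.O.]+0 (1,2)[OX..X/OXXO.]+0 (1,4)[OX..X/OX.OX]+0
p3 O@[OXX.X/OX.O.]: (0,3)[OXXOX/OX.O.]+0* (1,2)[OXX.X/OXOO.]-1 (1,4)[OXX.X/OX.OO]-1
p4 X@[OXXOX/OX.O.]: (1,2)[OXXOX/OXXO.]+0* (1,4)[OXXOX/OX.OX]+0
p5 O@[OXXOX/OXXO.]: (1,4)[OXXOX/OXXOO]+0*
p6 X@[OXXOX/OXXOO] terminal +0; root [.X..X/OX.O.] d5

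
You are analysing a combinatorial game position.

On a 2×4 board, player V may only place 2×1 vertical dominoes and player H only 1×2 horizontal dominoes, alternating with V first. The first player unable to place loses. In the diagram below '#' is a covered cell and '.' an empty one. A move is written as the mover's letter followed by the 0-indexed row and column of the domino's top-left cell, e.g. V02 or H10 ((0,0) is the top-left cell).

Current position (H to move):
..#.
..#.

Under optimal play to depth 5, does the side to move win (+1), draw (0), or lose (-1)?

p1 H@[..#./..#.]: H00[###./..#.]+1* H10[..#./###.]+1
p2 V@[###./..#.]: V03[####/..##]-1*
p3 H@[####/..##]: H10[####/####]+1*
p4 V@[####/####] terminal -1; root [..#./..#.] d5

value(..#./..#., H) = +1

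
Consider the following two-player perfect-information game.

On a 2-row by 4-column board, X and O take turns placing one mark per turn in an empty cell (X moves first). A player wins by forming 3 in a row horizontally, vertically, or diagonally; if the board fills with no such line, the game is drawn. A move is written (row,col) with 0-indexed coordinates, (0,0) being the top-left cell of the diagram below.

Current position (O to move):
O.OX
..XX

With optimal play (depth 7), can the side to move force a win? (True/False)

O winning at [O.OX/..XX]: True

ply 1, O at O.OX/..XX | (0,1)=+1→OOOX/..XX*; (1,0)=-1→O.OX/O.XX; (1,1)=+0→O.OX/.OXX
ply 2: OOOX/..XX is terminal -1 (X); from O.OX/..XX depth 7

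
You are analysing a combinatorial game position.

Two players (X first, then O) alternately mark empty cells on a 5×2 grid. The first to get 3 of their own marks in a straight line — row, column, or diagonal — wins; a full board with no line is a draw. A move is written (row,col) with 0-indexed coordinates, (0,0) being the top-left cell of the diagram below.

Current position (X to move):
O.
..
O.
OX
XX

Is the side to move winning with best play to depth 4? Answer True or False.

X winning at [O./../O./OX/XX]: True

p1 X@[O./../O./OX/XX]: (0,1)[OX/../O./OX/XX]-1 (1,0)[O./X./O./OX/XX]+0 (1,1)[O./.X/O./OX/XX]-1 (2,1)[O./../OX/OX/XX]+1*
p2 O@[O./../OX/OX/XX] terminal -1; root [O./../O./OX/XX] d4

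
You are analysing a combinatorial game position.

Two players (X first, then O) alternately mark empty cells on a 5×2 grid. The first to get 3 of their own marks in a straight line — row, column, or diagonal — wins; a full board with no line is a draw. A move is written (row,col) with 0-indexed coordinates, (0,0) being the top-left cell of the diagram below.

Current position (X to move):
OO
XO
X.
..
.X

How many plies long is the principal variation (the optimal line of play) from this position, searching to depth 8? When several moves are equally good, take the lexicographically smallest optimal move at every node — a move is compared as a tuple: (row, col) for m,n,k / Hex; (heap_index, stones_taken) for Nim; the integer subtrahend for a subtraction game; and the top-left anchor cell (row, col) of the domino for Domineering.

[OO/XO/X./../.X] X move#1: (2,1):+1/OO/XO/XX/../.X*, (3,0):+1/OO/XO/X./X./.X, (3,1):-1/OO/XO/X./.X/.X, (4,0):-1/OO/XO/X./../XX
[OO/XO/XX/../.X] O move#2: (3,0):-1/OO/XO/XX/O./.X*, (3,1):-1/OO/XO/XX/.O/.X, (4,0):-1/OO/XO/XX/../OX
[OO/XO/XX/O./.X] X move#3: (3,1):+1/OO/XO/XX/OX/.X*, (4,0):+0/OO/XO/XX/O./XX
[OO/XO/XX/OX/.X] end (terminal -1, O#4); searched OO/XO/X./../.X to 8

PV length from [OO/XO/X./../.X]: 3 plies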